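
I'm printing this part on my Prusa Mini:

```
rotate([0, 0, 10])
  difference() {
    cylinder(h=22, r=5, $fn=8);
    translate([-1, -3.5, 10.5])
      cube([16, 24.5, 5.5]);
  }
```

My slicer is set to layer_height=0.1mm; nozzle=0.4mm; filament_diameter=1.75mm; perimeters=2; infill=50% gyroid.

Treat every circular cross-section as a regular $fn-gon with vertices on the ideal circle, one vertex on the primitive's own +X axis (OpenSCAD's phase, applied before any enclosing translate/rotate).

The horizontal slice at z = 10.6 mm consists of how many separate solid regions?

At z = 10.6 mm: the r=5 cylinder gives a regular 8-gon of circumradius 5 (constant along its height); the cube at (-1, -3.5) (footprint 16×24.5) is included at this height; Taking the first minus the rest: starting from the r=5 cylinder, the 16×24.5 cube at (-1, -3.5) partially overlaps it — only the 40.93 mm² overlap (of its 392.00 mm²) is removed, clipping the outline — 1 connected region; (rotated 10° about Z; rotation is an isometry so areas/perimeters/island counts are preserved). The result has 1 disconnected region.

1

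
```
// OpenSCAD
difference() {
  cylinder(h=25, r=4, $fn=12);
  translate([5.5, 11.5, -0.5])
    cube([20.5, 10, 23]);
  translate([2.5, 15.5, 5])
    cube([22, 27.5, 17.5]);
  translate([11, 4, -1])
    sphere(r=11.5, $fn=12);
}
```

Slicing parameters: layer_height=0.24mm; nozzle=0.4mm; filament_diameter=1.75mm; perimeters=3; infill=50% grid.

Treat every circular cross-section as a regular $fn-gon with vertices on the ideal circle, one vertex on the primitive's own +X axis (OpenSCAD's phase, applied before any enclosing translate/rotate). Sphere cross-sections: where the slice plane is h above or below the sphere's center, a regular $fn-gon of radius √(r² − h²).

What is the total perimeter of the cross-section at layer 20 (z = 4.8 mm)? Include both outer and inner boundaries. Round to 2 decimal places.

At z = 4.8 mm: the r=4 cylinder gives a regular 12-gon of circumradius 4 (constant along its height) (perimeter = 2·12·4.000·sin(180°/12) = 24.85 mm); the 20.5×10 cube at (5.5, 11.5) contributes its full rectangle (perimeter 61.00 mm); the cube at (2.5, 15.5) does not reach this height (z outside [5, 22.5]); the sphere at (11, 4): section is a regular 12-gon, circumradius = √(r²−h²) = √(11.5²−5.8²) = 9.930 (perimeter = 2·12·9.930·sin(180°/12) = 61.68 mm); Taking the first minus the rest: starting from the r=4 cylinder, the 20.5×10 cube at (5.5, 11.5) misses the remaining region (no effect); the r=11.5 sphere at (11, 4) partially overlaps it — only the 8.00 mm² overlap (of its 295.83 mm²) is removed, clipping the outline — boundary = 24.04 mm. Overall, the cross-section is a single solid region. Total boundary length (outer) = 24.04 mm.

24.04 mm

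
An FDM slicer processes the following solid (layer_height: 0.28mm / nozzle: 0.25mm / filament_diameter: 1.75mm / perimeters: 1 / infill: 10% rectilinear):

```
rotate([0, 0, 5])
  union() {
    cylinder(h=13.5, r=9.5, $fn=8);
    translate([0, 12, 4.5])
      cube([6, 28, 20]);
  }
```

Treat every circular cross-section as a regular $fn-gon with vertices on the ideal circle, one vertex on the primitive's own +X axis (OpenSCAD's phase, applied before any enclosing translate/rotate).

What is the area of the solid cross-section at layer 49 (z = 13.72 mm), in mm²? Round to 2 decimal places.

At z = 13.72 mm: the cylinder is not intersected at this z (z outside [0, 13.5]); the cube at (0, 12) (footprint 6×28) is included at this height (area 168.00 mm²); Taking the union: only the 6×28 cube at (0, 12) is present, so the union is just that shape — area = 168.00 mm²; (whole slice rotated 5° about Z — lengths, areas and connectivity unchanged). Overall, the cross-section is a single solid region. Net area = 168.00 mm².

168.00 mm²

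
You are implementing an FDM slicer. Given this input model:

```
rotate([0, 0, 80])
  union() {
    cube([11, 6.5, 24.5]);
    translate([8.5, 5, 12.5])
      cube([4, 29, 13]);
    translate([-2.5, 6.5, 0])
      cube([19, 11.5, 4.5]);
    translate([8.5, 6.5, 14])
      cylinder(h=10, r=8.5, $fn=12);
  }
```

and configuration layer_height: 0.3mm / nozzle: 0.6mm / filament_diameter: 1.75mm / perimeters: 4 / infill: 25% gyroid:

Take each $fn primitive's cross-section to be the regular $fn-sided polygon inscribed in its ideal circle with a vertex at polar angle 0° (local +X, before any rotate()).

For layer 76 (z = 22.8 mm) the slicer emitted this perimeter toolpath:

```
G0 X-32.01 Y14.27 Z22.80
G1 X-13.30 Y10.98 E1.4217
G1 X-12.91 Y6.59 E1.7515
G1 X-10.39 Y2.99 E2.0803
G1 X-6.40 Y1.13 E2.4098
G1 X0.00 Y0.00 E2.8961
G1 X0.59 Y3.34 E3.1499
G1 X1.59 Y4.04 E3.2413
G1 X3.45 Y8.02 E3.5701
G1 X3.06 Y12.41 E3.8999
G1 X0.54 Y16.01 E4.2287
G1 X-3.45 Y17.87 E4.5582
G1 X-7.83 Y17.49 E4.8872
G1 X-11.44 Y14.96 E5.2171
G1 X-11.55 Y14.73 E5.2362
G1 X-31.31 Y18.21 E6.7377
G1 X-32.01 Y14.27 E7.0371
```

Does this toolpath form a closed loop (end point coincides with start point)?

Start point (G0): (-32.01, 14.27). End point (last G1): the path returns to the start — closed.

yes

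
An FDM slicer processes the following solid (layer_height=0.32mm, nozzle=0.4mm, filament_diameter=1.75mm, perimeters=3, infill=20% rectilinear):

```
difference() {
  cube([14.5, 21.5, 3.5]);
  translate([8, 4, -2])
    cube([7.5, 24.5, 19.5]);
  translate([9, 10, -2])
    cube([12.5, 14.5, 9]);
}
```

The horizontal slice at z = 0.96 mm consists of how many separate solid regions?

At z = 0.96 mm: the cube is present — its section is the full 14.5×21.5 rectangle; the 7.5×24.5 cube at (8, 4) contributes its full rectangle; the cube at (9, 10) (footprint 12.5×14.5) is included at this height; After the difference (first − rest): starting from the 14.5×21.5 cube, the 7.5×24.5 cube at (8, 4) partially overlaps it — only the 113.75 mm² overlap (of its 183.75 mm²) is removed, clipping the outline; the 12.5×14.5 cube at (9, 10) misses the remaining region (no effect) — 1 connected region. The result has 1 disconnected region.

1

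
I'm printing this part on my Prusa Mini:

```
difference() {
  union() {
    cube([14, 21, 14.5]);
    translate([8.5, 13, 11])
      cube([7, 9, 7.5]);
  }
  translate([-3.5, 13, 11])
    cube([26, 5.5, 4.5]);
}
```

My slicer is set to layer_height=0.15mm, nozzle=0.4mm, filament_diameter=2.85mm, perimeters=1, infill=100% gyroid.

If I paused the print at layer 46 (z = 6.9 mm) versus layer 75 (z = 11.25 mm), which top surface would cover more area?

layer 46 (z = 6.9 mm)

Layer 46 (z = 6.9): the 14×21 cube contributes its full rectangle (area 294.00 mm²); the cube at (8.5, 13) is not intersected at this z (z outside [11, 18.5]); Combining (union): only the 14×21 cube is present, so the union is just that shape — area = 294.00 mm²; the cube at (-3.5, 13) does not reach this height (z outside [11, 15.5]); Subtracting the remaining from the first: none of the subtracted shapes is present at this height, so the result so far is unchanged — area = 294.00 mm². So its area = 294.00 mm². Layer 75 (z = 11.25): the 14×21 cube contributes its full rectangle (area 294.00 mm²); the cube at (8.5, 13) (footprint 7×9) is included at this height (area 63.00 mm²); Combining (union): the regions partially overlap — summed areas 357.00 mm² minus the doubly-counted overlap 44.00 mm² gives 313.00 mm² — area = 313.00 mm²; the 26×5.5 cube at (-3.5, 13) contributes its full rectangle (area 143.00 mm²); After the difference (first − rest): starting from the result so far (313.00 mm²), the 26×5.5 cube at (-3.5, 13) partially overlaps it — only the 85.25 mm² overlap (of its 143.00 mm²) is removed, clipping the outline — area = 227.75 mm². So its area = 227.75 mm². Layer 46 is larger (294.00 vs 227.75 mm²).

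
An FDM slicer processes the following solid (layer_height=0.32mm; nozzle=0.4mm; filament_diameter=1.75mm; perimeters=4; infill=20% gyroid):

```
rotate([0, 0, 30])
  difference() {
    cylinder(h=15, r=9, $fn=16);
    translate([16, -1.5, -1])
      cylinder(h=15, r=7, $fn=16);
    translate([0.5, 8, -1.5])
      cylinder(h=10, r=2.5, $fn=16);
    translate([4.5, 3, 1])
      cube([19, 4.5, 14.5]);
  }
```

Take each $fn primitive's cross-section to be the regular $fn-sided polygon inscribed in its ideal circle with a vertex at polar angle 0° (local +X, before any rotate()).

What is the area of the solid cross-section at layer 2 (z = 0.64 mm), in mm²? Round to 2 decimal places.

234.76 mm²

At z = 0.64 mm: the r=9 cylinder gives a regular 16-gon of circumradius 9 (constant along its height) (area = (16/2)·9.000²·sin(360°/16) = 247.98 mm²); the cylinder at (16, -1.5): section is a regular 16-gon, circumradius r=7 (area = (16/2)·7.000²·sin(360°/16) = 150.01 mm²); the r=2.5 cylinder at (0.5, 8) gives a regular 16-gon of circumradius 2.5 (constant along its height) (area = (16/2)·2.500²·sin(360°/16) = 19.13 mm²); the cube at (4.5, 3) is not intersected at this z (z outside [1, 15.5]); Subtracting the remaining from the first: starting from the r=9 cylinder (247.98 mm²), the r=7 cylinder at (16, -1.5) misses the remaining region (no effect); the r=2.5 cylinder at (0.5, 8) partially overlaps it — only the 13.22 mm² overlap (of its 19.13 mm²) is removed, clipping the outline — area = 234.76 mm²; (rotated 30° about Z; rotation is an isometry so areas/perimeters/island counts are preserved). Overall, the cross-section is a single solid region. Net area = 234.76 mm².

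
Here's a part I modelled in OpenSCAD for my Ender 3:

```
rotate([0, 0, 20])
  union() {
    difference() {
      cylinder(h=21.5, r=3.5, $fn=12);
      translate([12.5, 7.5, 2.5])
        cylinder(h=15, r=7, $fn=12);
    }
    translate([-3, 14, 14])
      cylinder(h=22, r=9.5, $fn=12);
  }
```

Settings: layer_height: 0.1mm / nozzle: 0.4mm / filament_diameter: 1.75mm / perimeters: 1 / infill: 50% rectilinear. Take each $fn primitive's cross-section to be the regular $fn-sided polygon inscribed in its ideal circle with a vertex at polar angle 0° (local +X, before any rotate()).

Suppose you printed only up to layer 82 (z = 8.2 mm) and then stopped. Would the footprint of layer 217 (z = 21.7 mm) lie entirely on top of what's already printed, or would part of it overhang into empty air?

part overhangs

Compare the two slices. At z = 8.2: the r=3.5 cylinder contributes a regular 12-gon of circumradius 3.5 (area = (12/2)·3.500²·sin(360°/12) = 36.75 mm²); the r=7 cylinder at (12.5, 7.5) gives a regular 12-gon of circumradius 7 (constant along its height) (area = (12/2)·7.000²·sin(360°/12) = 147.00 mm²); Taking the first minus the rest: starting from the r=3.5 cylinder (36.75 mm²), the r=7 cylinder at (12.5, 7.5) misses the remaining region (no effect) — area = 36.75 mm²; the cylinder at (-3, 14) is not intersected at this z (z outside [14, 36]); Combining (union): only that combined region is present, so the union is just that shape — area = 36.75 mm²; (whole slice rotated 20° about Z — lengths, areas and connectivity unchanged). At z = 21.7: the cylinder is not intersected at this z (z outside [0, 21.5]); the cylinder at (12.5, 7.5) does not reach this height (z outside [2.5, 17.5]); After the difference (first − rest): the first operand is absent here, so nothing remains; the cylinder at (-3, 14): section is a regular 12-gon, circumradius r=9.5 (area = (12/2)·9.500²·sin(360°/12) = 270.75 mm²); Combining (union): only the r=9.5 cylinder at (-3, 14) is present, so the union is just that shape — area = 270.75 mm²; (whole slice rotated 20° about Z — lengths, areas and connectivity unchanged). Checking containment: at z = 21.7 the cross-section extends beyond the z = 8.2 cross-section by about 270.75 mm².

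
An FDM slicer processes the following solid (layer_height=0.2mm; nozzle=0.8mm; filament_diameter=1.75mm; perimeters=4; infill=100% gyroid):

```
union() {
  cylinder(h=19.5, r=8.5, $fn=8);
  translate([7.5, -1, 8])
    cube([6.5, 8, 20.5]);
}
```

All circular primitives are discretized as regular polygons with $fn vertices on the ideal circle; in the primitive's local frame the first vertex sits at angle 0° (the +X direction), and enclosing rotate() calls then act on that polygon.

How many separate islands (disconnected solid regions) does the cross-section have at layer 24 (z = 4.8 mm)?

1

At z = 4.8 mm: the r=8.5 cylinder contributes a regular 8-gon of circumradius 8.5; the cube at (7.5, -1) is absent (z outside [8, 28.5]); Combining (union): only the r=8.5 cylinder is present, so the union is just that shape — 1 connected region. Overall, the cross-section is a single solid region. Island count = 1.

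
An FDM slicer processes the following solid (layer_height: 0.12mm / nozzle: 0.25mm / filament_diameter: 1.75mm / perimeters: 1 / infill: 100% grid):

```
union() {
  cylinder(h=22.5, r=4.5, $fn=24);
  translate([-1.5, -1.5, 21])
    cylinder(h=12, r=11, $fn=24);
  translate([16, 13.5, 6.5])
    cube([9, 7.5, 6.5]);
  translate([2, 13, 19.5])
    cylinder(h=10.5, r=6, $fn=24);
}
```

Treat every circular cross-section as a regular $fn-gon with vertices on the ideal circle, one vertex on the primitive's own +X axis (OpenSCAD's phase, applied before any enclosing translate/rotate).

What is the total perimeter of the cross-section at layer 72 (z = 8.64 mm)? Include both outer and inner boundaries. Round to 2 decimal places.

At z = 8.64 mm: the cylinder: section is a regular 24-gon, circumradius r=4.5 (perimeter = 2·24·4.500·sin(180°/24) = 28.19 mm); the cylinder at (-1.5, -1.5) is not intersected at this z (z outside [21, 33]); the cube at (16, 13.5) (footprint 9×7.5) is included at this height (perimeter 33.00 mm); the cylinder at (2, 13) is not intersected at this z (z outside [19.5, 30]); Merging all regions: the 2 present regions are separate (no shared area or edge), so areas and boundary lengths simply add and each stays a separate island — boundary = 61.19 mm. Overall, the cross-section has 2 separate islands. Total boundary length (outer) = 61.19 mm.

61.19 mm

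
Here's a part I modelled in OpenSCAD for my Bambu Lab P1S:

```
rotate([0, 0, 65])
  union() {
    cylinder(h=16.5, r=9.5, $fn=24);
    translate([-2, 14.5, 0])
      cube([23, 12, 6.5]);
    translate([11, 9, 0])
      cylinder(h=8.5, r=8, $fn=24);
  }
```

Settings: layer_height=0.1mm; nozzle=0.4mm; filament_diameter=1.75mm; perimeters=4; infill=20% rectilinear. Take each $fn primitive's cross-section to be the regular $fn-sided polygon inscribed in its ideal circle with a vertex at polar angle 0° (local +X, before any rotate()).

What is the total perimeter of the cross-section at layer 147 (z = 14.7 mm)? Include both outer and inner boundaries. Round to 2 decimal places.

At z = 14.7 mm: the cylinder: section is a regular 24-gon, circumradius r=9.5 (perimeter = 2·24·9.500·sin(180°/24) = 59.52 mm); the cube at (-2, 14.5) does not reach this height (z outside [0, 6.5]); the cylinder at (11, 9) is not intersected at this z (z outside [0, 8.5]); Combining (union): only the r=9.5 cylinder is present, so the union is just that shape — boundary = 59.52 mm; (whole slice rotated 65° about Z — lengths, areas and connectivity unchanged). Overall, the cross-section is a single solid region. Total boundary length (outer) = 59.52 mm.

59.52 mm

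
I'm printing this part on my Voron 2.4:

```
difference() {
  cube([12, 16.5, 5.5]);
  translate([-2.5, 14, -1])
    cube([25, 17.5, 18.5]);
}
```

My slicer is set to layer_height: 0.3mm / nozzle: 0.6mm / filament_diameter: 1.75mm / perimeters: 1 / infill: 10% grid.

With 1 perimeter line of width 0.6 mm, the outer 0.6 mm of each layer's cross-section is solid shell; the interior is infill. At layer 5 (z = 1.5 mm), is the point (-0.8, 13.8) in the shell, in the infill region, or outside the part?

At z = 1.5 mm: the cube (footprint 12×16.5) is included at this height; the 25×17.5 cube at (-2.5, 14) contributes its full rectangle; Subtracting the remaining from the first: starting from the 12×16.5 cube, the 25×17.5 cube at (-2.5, 14) partially overlaps it — only the 30.00 mm² overlap (of its 437.50 mm²) is removed, clipping the outline — 1 connected region. Overall, the cross-section is a single solid region. The nearest boundary edge runs (0.00, 0.00)→(0.00, 14.00); distance from the point to it = 0.80 mm. The point is not inside any of the regions above, so it lies outside the cross-section (0.80 mm from the nearest boundary).

outside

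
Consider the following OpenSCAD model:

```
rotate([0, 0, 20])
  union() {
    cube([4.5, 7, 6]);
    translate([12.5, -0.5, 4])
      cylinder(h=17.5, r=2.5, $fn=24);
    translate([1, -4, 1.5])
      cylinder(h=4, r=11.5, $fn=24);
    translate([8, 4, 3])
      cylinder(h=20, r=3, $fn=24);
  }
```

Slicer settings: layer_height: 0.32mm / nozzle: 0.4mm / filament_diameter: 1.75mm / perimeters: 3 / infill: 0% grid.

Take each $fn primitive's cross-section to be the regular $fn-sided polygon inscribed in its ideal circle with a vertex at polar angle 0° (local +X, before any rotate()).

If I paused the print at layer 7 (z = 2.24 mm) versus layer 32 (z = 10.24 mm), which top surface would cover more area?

Layer 7 (z = 2.24): the cube is present — its section is the full 4.5×7 rectangle (area 31.50 mm²); the cylinder at (12.5, -0.5) is not intersected at this z (z outside [4, 21.5]); the r=11.5 cylinder at (1, -4) gives a regular 24-gon of circumradius 11.5 (constant along its height) (area = (24/2)·11.500²·sin(360°/24) = 410.75 mm²); the cylinder at (8, 4) is not intersected at this z (z outside [3, 23]); Merging all regions: the regions partially overlap — summed areas 442.25 mm² minus the doubly-counted overlap 31.49 mm² gives 410.76 mm² — area = 410.76 mm²; (whole slice rotated 20° about Z — lengths, areas and connectivity unchanged). So its area = 410.76 mm². Layer 32 (z = 10.24): the cube is absent (z outside [0, 6]); the r=2.5 cylinder at (12.5, -0.5) gives a regular 24-gon of circumradius 2.5 (constant along its height) (area = (24/2)·2.500²·sin(360°/24) = 19.41 mm²); the cylinder at (1, -4) is absent (z outside [1.5, 5.5]); the r=3 cylinder at (8, 4) gives a regular 24-gon of circumradius 3 (constant along its height) (area = (24/2)·3.000²·sin(360°/24) = 27.95 mm²); Taking the union: the 2 present regions are separate (no shared area or edge), so areas and boundary lengths simply add and each stays a separate island — area = 47.36 mm²; (whole slice rotated 20° about Z — lengths, areas and connectivity unchanged). So its area = 47.36 mm². Layer 7 is larger (410.76 vs 47.36 mm²).

layer 7 (z = 2.24 mm)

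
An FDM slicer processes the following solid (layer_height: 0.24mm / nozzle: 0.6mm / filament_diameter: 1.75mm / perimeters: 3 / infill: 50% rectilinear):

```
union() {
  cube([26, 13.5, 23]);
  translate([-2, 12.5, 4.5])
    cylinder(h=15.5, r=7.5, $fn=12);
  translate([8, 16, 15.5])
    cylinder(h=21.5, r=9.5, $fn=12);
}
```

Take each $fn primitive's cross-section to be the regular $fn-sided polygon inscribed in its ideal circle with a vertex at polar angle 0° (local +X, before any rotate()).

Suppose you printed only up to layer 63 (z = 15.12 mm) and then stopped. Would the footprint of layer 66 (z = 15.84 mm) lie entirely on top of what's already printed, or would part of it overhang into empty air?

part overhangs

Compare the two slices. At z = 15.12: the cube (footprint 26×13.5) is included at this height (area 351.00 mm²); the cylinder at (-2, 12.5): section is a regular 12-gon, circumradius r=7.5 (area = (12/2)·7.500²·sin(360°/12) = 168.75 mm²); the cylinder at (8, 16) does not reach this height (z outside [15.5, 37]); Combining (union): the regions partially overlap — summed areas 519.75 mm² minus the doubly-counted overlap 33.09 mm² gives 486.66 mm² — area = 486.66 mm². At z = 15.84: the cube (footprint 26×13.5) is included at this height (area 351.00 mm²); the r=7.5 cylinder at (-2, 12.5) gives a regular 12-gon of circumradius 7.5 (constant along its height) (area = (12/2)·7.500²·sin(360°/12) = 168.75 mm²); the r=9.5 cylinder at (8, 16) contributes a regular 12-gon of circumradius 9.5 (area = (12/2)·9.500²·sin(360°/12) = 270.75 mm²); Merging all regions: the regions partially overlap — summed areas 790.50 mm² minus the doubly-counted overlap 151.54 mm² gives 638.96 mm² — area = 638.96 mm². Checking containment: at z = 15.84 the cross-section extends beyond the z = 15.12 cross-section by about 152.30 mm².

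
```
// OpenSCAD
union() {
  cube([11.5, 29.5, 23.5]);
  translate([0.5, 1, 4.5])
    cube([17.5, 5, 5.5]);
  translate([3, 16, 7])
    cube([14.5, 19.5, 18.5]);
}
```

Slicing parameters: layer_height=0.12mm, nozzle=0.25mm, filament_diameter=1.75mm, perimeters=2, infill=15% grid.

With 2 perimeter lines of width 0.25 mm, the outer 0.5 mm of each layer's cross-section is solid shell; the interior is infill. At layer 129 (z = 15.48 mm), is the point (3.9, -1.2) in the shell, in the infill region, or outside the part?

At z = 15.48 mm: the cube (footprint 11.5×29.5) is included at this height; the cube at (0.5, 1) is not intersected at this z (z outside [4.5, 10]); the 14.5×19.5 cube at (3, 16) contributes its full rectangle; Taking the union: the regions partially overlap (shared area 114.75 mm²), so overlapping operands fuse into one piece — 1 connected region. Overall, the cross-section is a single solid region. The nearest boundary edge runs (11.50, 0.00)→(0.00, 0.00); distance from the point to it = 1.20 mm. The point is not inside any of the regions above, so it lies outside the cross-section (1.20 mm from the nearest boundary).

outside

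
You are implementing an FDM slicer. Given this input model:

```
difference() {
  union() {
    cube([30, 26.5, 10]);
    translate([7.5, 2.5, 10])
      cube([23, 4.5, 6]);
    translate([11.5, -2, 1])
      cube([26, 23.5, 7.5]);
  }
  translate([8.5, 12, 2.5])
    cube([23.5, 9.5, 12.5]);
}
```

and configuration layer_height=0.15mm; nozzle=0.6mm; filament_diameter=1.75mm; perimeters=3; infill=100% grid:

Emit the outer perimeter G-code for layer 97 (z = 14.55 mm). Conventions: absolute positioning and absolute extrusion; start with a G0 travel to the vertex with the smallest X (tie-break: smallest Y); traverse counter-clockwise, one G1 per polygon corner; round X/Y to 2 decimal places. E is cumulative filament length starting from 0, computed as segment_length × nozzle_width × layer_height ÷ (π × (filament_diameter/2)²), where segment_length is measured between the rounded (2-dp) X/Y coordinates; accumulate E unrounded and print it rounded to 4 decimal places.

At z = 14.55 mm: the cube does not reach this height (z outside [0, 10]); the 23×4.5 cube at (7.5, 2.5) contributes its full rectangle; the cube at (11.5, -2) does not reach this height (z outside [1, 8.5]); Taking the union: only the 23×4.5 cube at (7.5, 2.5) is present, so the union is just that shape — 1 connected region; the cube at (8.5, 12) (footprint 23.5×9.5) is included at this height; Taking the first minus the rest: starting from that combined region, the 23.5×9.5 cube at (8.5, 12) misses the remaining region (no effect) — 1 connected region. The outline is a single polygon with 4 vertices. Extrusion per mm of travel: 0.6 × 0.15 / (π × 0.875²) = 0.037418. Accumulating E over each segment gives final E = 2.0580.

G0 X7.50 Y2.50 Z14.55
G1 X30.50 Y2.50 E0.8606
G1 X30.50 Y7.00 E1.0290
G1 X7.50 Y7.00 E1.8896
G1 X7.50 Y2.50 E2.0580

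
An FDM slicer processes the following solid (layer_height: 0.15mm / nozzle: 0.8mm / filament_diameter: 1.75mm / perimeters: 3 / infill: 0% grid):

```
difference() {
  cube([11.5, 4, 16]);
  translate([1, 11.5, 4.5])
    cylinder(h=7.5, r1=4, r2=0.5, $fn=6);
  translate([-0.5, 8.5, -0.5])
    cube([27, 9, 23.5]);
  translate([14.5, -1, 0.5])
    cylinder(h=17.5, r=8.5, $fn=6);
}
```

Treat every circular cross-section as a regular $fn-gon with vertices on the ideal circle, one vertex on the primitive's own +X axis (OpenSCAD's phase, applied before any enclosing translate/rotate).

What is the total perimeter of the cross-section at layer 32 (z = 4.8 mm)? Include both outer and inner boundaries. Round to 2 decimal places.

24.08 mm

At z = 4.8 mm: the 11.5×4 cube contributes its full rectangle (perimeter 31.00 mm); the cone at (1, 11.5) (r1=4→r2=0.5) has section circumradius 3.860 here — a regular 6-gon (perimeter = 2·6·3.860·sin(180°/6) = 23.16 mm); the 27×9 cube at (-0.5, 8.5) contributes its full rectangle (perimeter 72.00 mm); the r=8.5 cylinder at (14.5, -1) gives a regular 6-gon of circumradius 8.5 (constant along its height) (perimeter = 2·6·8.500·sin(180°/6) = 51.00 mm); Taking the first minus the rest: starting from the 11.5×4 cube, the cone at (1, 11.5) misses the remaining region (no effect); the 27×9 cube at (-0.5, 8.5) misses the remaining region (no effect); the r=8.5 cylinder at (14.5, -1) partially overlaps it — only the 15.07 mm² overlap (of its 187.71 mm²) is removed, clipping the outline — boundary = 24.08 mm. Overall, the cross-section is a single solid region. Total boundary length (outer) = 24.08 mm.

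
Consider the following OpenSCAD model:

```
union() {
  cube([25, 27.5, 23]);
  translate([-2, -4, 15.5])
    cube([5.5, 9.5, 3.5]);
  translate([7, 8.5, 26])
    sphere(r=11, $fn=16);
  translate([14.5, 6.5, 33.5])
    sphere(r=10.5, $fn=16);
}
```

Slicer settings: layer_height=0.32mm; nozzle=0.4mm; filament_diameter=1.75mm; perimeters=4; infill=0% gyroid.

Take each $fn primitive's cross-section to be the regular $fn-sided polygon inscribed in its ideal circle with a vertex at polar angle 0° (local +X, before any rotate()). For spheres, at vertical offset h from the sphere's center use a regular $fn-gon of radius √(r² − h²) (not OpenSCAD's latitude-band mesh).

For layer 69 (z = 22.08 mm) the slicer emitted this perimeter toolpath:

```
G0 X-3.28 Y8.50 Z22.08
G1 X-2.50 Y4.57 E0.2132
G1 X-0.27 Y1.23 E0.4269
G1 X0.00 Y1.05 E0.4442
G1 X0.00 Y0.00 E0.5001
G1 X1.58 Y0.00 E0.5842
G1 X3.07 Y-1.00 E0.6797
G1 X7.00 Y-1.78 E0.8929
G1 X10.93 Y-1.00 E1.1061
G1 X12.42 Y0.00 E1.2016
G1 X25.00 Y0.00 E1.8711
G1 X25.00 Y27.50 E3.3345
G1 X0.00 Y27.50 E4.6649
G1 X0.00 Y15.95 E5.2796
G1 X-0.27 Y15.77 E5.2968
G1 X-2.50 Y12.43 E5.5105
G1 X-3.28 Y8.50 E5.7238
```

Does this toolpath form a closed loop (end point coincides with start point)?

Start point (G0): (-3.28, 8.50). End point (last G1): the path returns to the start — closed.

yes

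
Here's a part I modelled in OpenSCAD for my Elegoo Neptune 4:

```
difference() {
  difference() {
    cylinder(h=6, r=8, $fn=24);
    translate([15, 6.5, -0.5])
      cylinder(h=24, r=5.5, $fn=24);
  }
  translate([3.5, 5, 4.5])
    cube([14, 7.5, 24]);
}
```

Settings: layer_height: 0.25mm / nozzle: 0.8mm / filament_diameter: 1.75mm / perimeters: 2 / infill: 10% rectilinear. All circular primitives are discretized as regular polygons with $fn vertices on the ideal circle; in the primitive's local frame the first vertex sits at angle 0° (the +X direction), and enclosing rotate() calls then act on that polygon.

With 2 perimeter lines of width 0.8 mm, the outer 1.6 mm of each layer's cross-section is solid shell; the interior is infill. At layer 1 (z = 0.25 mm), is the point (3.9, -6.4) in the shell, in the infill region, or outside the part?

At z = 0.25 mm: the cylinder: section is a regular 24-gon, circumradius r=8; the cylinder at (15, 6.5): section is a regular 24-gon, circumradius r=5.5; After the difference (first − rest): starting from the r=8 cylinder, the r=5.5 cylinder at (15, 6.5) misses the remaining region (no effect) — 1 connected region; the cube at (3.5, 5) is not intersected at this z (z outside [4.5, 28.5]); Subtracting the remaining from the first: none of the subtracted shapes is present at this height, so that combined region is unchanged — 1 connected region. Overall, the cross-section is a single solid region. The nearest boundary edge runs (5.66, -5.66)→(4.00, -6.93); distance from the point to it = 0.48 mm. The point is inside the cross-section, 0.48 mm from the nearest boundary — within the 1.6 mm shell band (2 × 0.8).

shell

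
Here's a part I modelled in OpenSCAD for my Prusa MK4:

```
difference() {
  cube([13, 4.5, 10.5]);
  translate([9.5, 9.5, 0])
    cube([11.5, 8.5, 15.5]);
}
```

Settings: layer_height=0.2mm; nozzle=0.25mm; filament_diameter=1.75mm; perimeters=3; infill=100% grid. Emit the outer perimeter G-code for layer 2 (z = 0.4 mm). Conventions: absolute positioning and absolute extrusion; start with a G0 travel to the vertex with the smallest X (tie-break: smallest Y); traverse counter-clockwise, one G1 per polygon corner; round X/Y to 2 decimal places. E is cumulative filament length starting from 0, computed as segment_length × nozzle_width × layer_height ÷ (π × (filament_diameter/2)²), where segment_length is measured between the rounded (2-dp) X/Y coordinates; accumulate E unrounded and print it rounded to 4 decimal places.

G0 X0.00 Y0.00 Z0.40
G1 X13.00 Y0.00 E0.2702
G1 X13.00 Y4.50 E0.3638
G1 X0.00 Y4.50 E0.6340
G1 X0.00 Y0.00 E0.7276

At z = 0.4 mm: the cube (footprint 13×4.5) is included at this height; the cube at (9.5, 9.5) (footprint 11.5×8.5) is included at this height; After the difference (first − rest): starting from the 13×4.5 cube, the 11.5×8.5 cube at (9.5, 9.5) misses the remaining region (no effect) — 1 connected region. The outline is a single polygon with 4 vertices. Extrusion per mm of travel: 0.25 × 0.2 / (π × 0.875²) = 0.020788. Accumulating E over each segment gives final E = 0.7276.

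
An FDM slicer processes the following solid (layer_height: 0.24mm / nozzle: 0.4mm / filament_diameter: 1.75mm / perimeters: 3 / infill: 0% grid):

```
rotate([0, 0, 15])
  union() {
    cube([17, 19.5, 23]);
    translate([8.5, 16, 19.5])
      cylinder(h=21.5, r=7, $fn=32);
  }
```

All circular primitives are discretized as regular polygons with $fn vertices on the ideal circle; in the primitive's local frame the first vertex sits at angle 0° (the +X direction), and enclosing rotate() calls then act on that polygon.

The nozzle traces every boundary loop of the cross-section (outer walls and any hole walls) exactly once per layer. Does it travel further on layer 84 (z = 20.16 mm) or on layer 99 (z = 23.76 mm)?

Layer 84 (z = 20.16): the cube is present — its section is the full 17×19.5 rectangle (perimeter 73.00 mm); the cylinder at (8.5, 16): section is a regular 32-gon, circumradius r=7 (perimeter = 2·32·7.000·sin(180°/32) = 43.91 mm); Taking the union: the regions partially overlap (shared area 123.18 mm²), so the edge portions inside another operand are dropped and the merged outline is re-measured after clipping — boundary = 75.55 mm; (whole slice rotated 15° about Z — lengths, areas and connectivity unchanged). So its perimeter = 75.55 mm. Layer 99 (z = 23.76): the cube does not reach this height (z outside [0, 23]); the r=7 cylinder at (8.5, 16) gives a regular 32-gon of circumradius 7 (constant along its height) (perimeter = 2·32·7.000·sin(180°/32) = 43.91 mm); Merging all regions: only the r=7 cylinder at (8.5, 16) is present, so the union is just that shape — boundary = 43.91 mm; (whole slice rotated 15° about Z — lengths, areas and connectivity unchanged). So its perimeter = 43.91 mm. Layer 84 is larger (75.55 vs 43.91 mm).

layer 84 (z = 20.16 mm)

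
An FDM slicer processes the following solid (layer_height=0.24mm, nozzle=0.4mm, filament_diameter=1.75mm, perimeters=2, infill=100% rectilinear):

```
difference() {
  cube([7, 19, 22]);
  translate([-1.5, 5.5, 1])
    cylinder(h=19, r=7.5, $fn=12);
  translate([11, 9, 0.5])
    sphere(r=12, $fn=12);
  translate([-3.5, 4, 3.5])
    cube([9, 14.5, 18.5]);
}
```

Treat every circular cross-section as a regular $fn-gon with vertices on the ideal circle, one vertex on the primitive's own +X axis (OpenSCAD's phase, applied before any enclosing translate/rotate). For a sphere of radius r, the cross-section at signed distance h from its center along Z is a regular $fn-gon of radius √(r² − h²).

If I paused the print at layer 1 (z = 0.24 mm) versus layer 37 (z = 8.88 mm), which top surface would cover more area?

Layer 1 (z = 0.24): the cube is present — its section is the full 7×19 rectangle (area 133.00 mm²); the cylinder at (-1.5, 5.5) is not intersected at this z (z outside [1, 20]); the sphere at (11, 9): section is a regular 12-gon, circumradius = √(r²−h²) = √(12²−0.26²) = 11.997 (area = (12/2)·11.997²·sin(360°/12) = 431.80 mm²); the cube at (-3.5, 4) does not reach this height (z outside [3.5, 22]); After the difference (first − rest): starting from the 7×19 cube (133.00 mm²), the r=12 sphere at (11, 9) partially overlaps it — only the 114.83 mm² overlap (of its 431.80 mm²) is removed, clipping the outline — area = 18.17 mm². So its area = 18.17 mm². Layer 37 (z = 8.88): the 7×19 cube contributes its full rectangle (area 133.00 mm²); the r=7.5 cylinder at (-1.5, 5.5) contributes a regular 12-gon of circumradius 7.5 (area = (12/2)·7.500²·sin(360°/12) = 168.75 mm²); the r=12 sphere at (11, 9) slices to a regular 12-gon of circumradius 8.589 (√(r²−h²) with h=8.38 from center) (area = (12/2)·8.589²·sin(360°/12) = 221.33 mm²); the cube at (-3.5, 4) is present — its section is the full 9×14.5 rectangle (area 130.50 mm²); Taking the first minus the rest: starting from the 7×19 cube (133.00 mm²), the r=7.5 cylinder at (-1.5, 5.5) partially overlaps it — only the 59.07 mm² overlap (of its 168.75 mm²) is removed, clipping the outline; the r=12 sphere at (11, 9) partially overlaps it — only the 29.92 mm² overlap (of its 221.33 mm²) is removed, clipping the outline; the 9×14.5 cube at (-3.5, 4) partially overlaps it — only the 30.84 mm² overlap (of its 130.50 mm²) is removed, clipping the outline — area = 13.17 mm². So its area = 13.17 mm². Layer 1 is larger (18.17 vs 13.17 mm²).

layer 1 (z = 0.24 mm)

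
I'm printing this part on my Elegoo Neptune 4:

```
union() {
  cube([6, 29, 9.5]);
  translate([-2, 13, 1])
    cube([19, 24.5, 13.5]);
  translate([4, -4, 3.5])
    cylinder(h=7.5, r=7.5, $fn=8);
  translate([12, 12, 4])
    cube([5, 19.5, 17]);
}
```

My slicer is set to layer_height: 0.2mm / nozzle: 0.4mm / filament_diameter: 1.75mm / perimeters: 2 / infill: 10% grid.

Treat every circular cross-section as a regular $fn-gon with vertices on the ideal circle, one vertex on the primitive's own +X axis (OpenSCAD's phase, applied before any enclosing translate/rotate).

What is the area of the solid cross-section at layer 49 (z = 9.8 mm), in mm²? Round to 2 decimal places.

629.60 mm²

At z = 9.8 mm: the cube is not intersected at this z (z outside [0, 9.5]); the 19×24.5 cube at (-2, 13) contributes its full rectangle (area 465.50 mm²); the r=7.5 cylinder at (4, -4) contributes a regular 8-gon of circumradius 7.5 (area = (8/2)·7.500²·sin(360°/8) = 159.10 mm²); the cube at (12, 12) is present — its section is the full 5×19.5 rectangle (area 97.50 mm²); Combining (union): the regions partially overlap — summed areas 722.10 mm² minus the doubly-counted overlap 92.50 mm² gives 629.60 mm² — area = 629.60 mm². Overall, the cross-section has 2 separate islands. Net area = 629.60 mm².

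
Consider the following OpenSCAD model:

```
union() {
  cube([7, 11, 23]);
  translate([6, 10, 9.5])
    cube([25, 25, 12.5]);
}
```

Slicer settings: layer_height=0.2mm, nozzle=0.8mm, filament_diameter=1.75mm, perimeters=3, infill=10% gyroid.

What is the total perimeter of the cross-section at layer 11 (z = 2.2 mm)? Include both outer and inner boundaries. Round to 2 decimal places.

At z = 2.2 mm: the cube (footprint 7×11) is included at this height (perimeter 36.00 mm); the cube at (6, 10) is absent (z outside [9.5, 22]); Taking the union: only the 7×11 cube is present, so the union is just that shape — boundary = 36.00 mm. Overall, the cross-section is a single solid region. Total boundary length (outer) = 36.00 mm.

36.00 mm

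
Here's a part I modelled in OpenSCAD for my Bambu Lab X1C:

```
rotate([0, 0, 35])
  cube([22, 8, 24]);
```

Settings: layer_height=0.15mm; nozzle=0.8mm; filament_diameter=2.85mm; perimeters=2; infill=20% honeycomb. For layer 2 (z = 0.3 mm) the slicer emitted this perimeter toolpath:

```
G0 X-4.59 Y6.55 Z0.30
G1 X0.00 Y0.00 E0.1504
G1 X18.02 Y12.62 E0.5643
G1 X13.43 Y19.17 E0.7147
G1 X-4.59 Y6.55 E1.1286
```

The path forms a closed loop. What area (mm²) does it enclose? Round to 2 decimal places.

175.96 mm²

Apply the shoelace formula to the sequence of (X, Y) vertices; enclosed area = 175.96 mm².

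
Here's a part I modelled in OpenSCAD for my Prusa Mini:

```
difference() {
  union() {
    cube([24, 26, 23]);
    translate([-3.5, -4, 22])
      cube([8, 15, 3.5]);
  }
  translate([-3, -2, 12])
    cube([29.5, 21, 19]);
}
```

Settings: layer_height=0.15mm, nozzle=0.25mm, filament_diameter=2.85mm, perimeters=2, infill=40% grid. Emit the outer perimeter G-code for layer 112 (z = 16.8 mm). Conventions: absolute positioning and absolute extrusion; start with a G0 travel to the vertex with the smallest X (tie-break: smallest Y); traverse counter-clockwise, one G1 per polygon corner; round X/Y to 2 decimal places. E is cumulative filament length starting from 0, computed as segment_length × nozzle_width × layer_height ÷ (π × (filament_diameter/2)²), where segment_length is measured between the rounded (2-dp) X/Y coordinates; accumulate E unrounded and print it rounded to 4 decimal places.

At z = 16.8 mm: the cube is present — its section is the full 24×26 rectangle; the cube at (-3.5, -4) is not intersected at this z (z outside [22, 25.5]); Combining (union): only the 24×26 cube is present, so the union is just that shape — 1 connected region; the cube at (-3, -2) is present — its section is the full 29.5×21 rectangle; After the difference (first − rest): starting from the result so far, the 29.5×21 cube at (-3, -2) partially overlaps it — only the 456.00 mm² overlap (of its 619.50 mm²) is removed, clipping the outline — 1 connected region. The outline is a single polygon with 4 vertices. Extrusion per mm of travel: 0.25 × 0.15 / (π × 1.425²) = 0.005878. Accumulating E over each segment gives final E = 0.3645.

G0 X0.00 Y19.00 Z16.80
G1 X24.00 Y19.00 E0.1411
G1 X24.00 Y26.00 E0.1822
G1 X0.00 Y26.00 E0.3233
G1 X0.00 Y19.00 E0.3645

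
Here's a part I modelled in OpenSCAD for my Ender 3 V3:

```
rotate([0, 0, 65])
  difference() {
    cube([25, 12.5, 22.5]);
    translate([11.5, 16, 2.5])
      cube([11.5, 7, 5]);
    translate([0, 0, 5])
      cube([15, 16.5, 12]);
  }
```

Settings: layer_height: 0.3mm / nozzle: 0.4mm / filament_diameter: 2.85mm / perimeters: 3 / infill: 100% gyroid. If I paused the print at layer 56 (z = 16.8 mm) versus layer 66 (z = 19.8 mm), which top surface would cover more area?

layer 66 (z = 19.8 mm)

Layer 56 (z = 16.8): the cube is present — its section is the full 25×12.5 rectangle (area 312.50 mm²); the cube at (11.5, 16) is not intersected at this z (z outside [2.5, 7.5]); the cube (footprint 15×16.5) is included at this height (area 247.50 mm²); After the difference (first − rest): starting from the 25×12.5 cube (312.50 mm²), the 15×16.5 cube partially overlaps it — only the 187.50 mm² overlap (of its 247.50 mm²) is removed, clipping the outline — area = 125.00 mm²; (whole slice rotated 65° about Z — lengths, areas and connectivity unchanged). So its area = 125.00 mm². Layer 66 (z = 19.8): the 25×12.5 cube contributes its full rectangle (area 312.50 mm²); the cube at (11.5, 16) is absent (z outside [2.5, 7.5]); the cube is absent (z outside [5, 17]); After the difference (first − rest): none of the subtracted shapes is present at this height, so the 25×12.5 cube is unchanged — area = 312.50 mm²; (whole slice rotated 65° about Z — lengths, areas and connectivity unchanged). So its area = 312.50 mm². Layer 66 is larger (312.50 vs 125.00 mm²).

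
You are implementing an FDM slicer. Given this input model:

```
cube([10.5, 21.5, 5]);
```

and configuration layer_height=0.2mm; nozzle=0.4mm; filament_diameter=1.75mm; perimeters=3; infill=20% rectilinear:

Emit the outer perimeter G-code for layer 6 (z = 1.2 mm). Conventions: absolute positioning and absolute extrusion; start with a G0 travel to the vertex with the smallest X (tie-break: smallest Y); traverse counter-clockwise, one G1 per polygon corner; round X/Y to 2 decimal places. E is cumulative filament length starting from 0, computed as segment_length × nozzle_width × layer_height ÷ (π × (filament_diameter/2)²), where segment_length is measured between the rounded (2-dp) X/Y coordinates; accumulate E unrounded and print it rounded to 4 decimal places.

G0 X0.00 Y0.00 Z1.20
G1 X10.50 Y0.00 E0.3492
G1 X10.50 Y21.50 E1.0643
G1 X0.00 Y21.50 E1.4136
G1 X0.00 Y0.00 E2.1286

At z = 1.2 mm: the cube (footprint 10.5×21.5) is included at this height. The outline is a single polygon with 4 vertices. Extrusion per mm of travel: 0.4 × 0.2 / (π × 0.875²) = 0.033260. Accumulating E over each segment gives final E = 2.1286.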